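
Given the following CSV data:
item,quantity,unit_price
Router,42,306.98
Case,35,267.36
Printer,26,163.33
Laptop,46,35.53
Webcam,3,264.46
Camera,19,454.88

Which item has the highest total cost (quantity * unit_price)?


Computing row totals:
  Router: 12893.16
  Case: 9357.6
  Printer: 4246.58
  Laptop: 1634.38
  Webcam: 793.38
  Camera: 8642.72
Maximum: Router (12893.16)

ANSWER: Router


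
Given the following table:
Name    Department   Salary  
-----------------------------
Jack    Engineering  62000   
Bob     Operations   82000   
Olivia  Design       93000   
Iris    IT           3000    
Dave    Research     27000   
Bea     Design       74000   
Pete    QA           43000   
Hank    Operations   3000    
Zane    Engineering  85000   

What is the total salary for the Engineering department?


Engineering department members:
  Jack: 62000
  Zane: 85000
Total = 62000 + 85000 = 147000

ANSWER: 147000


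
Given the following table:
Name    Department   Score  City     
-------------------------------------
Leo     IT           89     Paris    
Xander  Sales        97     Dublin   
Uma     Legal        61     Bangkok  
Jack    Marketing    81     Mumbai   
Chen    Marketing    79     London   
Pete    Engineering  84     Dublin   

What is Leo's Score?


Row 1: Leo
Score = 89

ANSWER: 89


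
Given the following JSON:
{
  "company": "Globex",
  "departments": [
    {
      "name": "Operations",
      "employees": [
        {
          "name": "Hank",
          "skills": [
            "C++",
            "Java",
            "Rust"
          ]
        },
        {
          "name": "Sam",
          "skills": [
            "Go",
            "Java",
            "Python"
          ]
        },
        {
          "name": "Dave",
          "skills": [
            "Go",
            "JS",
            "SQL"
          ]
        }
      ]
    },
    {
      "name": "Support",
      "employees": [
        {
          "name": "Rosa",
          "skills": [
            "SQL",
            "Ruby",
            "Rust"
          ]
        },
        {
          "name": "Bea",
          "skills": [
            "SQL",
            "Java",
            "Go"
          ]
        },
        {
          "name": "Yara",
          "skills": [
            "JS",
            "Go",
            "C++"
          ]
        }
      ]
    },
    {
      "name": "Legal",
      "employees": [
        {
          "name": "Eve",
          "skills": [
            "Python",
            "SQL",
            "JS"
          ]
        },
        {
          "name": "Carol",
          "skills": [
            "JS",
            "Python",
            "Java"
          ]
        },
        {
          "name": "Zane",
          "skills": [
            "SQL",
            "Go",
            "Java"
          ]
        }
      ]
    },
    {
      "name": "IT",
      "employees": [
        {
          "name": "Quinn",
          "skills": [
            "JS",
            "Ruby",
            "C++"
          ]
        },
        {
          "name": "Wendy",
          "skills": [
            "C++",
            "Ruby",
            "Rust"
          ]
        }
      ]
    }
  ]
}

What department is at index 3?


Path: departments[3].name
Value: IT

ANSWER: IT


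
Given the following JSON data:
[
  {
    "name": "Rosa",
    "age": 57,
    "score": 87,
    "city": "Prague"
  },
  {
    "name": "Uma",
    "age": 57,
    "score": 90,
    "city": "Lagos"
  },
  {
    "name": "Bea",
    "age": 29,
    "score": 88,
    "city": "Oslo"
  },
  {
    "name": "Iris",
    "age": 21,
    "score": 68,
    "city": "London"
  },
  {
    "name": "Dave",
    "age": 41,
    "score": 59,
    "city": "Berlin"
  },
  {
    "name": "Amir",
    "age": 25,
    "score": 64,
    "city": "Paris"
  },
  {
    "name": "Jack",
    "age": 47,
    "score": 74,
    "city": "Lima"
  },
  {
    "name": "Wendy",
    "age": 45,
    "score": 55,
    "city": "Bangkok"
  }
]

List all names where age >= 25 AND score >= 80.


Checking both conditions:
  Rosa (age=57, score=87) -> YES
  Uma (age=57, score=90) -> YES
  Bea (age=29, score=88) -> YES
  Iris (age=21, score=68) -> no
  Dave (age=41, score=59) -> no
  Amir (age=25, score=64) -> no
  Jack (age=47, score=74) -> no
  Wendy (age=45, score=55) -> no


ANSWER: Rosa, Uma, Bea


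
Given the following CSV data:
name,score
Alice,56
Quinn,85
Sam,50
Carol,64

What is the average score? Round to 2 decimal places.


Scores: 56, 85, 50, 64
Sum = 255
Count = 4
Average = 255 / 4 = 63.75

ANSWER: 63.75


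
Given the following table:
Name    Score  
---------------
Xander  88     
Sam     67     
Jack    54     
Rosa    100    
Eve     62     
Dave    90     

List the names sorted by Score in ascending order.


Sorting by Score (ascending):
  Jack: 54
  Eve: 62
  Sam: 67
  Xander: 88
  Dave: 90
  Rosa: 100


ANSWER: Jack, Eve, Sam, Xander, Dave, Rosa


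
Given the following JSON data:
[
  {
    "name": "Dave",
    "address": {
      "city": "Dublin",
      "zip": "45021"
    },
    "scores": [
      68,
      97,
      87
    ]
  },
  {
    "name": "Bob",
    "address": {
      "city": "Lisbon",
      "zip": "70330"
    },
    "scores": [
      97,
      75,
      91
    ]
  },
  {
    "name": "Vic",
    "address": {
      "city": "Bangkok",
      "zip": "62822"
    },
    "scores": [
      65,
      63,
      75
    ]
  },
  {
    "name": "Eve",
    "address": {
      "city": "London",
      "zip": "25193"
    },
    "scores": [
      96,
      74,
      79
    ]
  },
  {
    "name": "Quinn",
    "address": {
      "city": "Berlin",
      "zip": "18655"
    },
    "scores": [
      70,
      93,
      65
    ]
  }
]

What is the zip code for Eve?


Path: records[3].address.zip
Value: 25193

ANSWER: 25193


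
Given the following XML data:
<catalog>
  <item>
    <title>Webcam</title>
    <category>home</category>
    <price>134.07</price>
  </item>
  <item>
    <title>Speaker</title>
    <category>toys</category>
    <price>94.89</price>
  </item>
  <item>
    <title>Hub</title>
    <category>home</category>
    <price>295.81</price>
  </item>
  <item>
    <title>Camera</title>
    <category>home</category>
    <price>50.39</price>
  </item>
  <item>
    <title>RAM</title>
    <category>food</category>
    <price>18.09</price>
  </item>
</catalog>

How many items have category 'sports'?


Scanning <item> elements for <category>sports</category>:
Count: 0

ANSWER: 0


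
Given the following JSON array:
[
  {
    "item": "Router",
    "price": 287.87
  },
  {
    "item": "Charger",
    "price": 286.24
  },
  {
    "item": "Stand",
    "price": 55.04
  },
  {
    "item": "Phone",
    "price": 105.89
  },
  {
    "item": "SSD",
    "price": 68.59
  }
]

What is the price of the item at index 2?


Array index 2 -> Stand
price = 55.04

ANSWER: 55.04


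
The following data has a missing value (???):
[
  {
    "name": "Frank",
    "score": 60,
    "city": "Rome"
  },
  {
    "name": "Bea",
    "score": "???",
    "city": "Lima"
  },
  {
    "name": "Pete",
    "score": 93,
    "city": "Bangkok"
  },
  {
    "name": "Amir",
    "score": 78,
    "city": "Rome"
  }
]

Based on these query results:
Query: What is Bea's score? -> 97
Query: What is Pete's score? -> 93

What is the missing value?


The missing value is Bea's score
From query: Bea's score = 97

ANSWER: 97


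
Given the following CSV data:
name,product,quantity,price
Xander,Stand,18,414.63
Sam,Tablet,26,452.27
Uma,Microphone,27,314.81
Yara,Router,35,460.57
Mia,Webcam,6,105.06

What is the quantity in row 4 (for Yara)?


Row 4: Yara
Column 'quantity' = 35

ANSWER: 35


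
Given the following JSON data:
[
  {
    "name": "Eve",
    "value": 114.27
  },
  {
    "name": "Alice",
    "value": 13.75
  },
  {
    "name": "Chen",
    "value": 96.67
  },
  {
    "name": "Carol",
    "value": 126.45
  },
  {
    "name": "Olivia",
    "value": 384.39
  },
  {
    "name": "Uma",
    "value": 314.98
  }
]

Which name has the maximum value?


Comparing values:
  Eve: 114.27
  Alice: 13.75
  Chen: 96.67
  Carol: 126.45
  Olivia: 384.39
  Uma: 314.98
Maximum: Olivia (384.39)

ANSWER: Olivia


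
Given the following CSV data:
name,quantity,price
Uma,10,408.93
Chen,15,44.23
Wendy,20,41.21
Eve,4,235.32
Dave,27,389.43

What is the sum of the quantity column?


Values in 'quantity' column:
  Row 1: 10
  Row 2: 15
  Row 3: 20
  Row 4: 4
  Row 5: 27
Sum = 10 + 15 + 20 + 4 + 27 = 76

ANSWER: 76


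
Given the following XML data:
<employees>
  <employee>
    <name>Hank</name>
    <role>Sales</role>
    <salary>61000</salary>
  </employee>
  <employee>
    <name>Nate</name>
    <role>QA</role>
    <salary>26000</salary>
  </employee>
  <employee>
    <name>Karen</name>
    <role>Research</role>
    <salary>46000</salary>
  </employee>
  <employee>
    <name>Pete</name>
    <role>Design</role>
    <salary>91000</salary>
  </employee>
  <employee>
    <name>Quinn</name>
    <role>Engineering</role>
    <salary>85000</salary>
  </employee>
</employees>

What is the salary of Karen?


Searching for <employee> with <name>Karen</name>
Found at position 3
<salary>46000</salary>

ANSWER: 46000


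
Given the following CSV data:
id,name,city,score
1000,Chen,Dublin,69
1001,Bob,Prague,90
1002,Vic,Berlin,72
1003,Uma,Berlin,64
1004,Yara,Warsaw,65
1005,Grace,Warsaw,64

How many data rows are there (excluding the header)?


Counting rows (excluding header):
Header: id,name,city,score
Data rows: 6

ANSWER: 6


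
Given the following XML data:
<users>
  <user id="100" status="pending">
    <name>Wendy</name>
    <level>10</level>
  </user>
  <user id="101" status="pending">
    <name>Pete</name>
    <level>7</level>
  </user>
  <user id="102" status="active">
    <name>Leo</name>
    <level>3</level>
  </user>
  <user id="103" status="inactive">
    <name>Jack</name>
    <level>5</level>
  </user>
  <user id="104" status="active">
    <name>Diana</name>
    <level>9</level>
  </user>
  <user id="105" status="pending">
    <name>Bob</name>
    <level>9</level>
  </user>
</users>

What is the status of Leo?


Finding user with name = Leo
user id="102" status="active"

ANSWER: active


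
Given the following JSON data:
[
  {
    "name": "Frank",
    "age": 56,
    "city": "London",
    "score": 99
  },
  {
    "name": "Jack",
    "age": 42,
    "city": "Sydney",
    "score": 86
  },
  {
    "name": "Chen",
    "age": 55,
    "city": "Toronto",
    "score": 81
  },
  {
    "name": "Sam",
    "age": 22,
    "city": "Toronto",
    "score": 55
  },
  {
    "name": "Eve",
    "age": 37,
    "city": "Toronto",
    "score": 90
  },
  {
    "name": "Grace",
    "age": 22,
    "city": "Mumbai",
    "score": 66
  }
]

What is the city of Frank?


Looking up record where name = Frank
Record index: 0
Field 'city' = London

ANSWER: London


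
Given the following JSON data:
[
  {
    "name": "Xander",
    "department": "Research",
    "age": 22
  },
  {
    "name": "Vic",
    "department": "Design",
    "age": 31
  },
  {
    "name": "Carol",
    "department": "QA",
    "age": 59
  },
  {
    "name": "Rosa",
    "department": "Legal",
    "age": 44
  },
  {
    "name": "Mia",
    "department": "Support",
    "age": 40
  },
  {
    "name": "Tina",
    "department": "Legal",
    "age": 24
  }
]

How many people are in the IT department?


Scanning records for department = IT
  No matches found
Count: 0

ANSWER: 0


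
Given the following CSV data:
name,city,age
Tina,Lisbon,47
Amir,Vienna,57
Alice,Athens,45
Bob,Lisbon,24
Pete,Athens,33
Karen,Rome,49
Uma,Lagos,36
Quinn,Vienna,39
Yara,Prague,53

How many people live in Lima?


Scanning city column for 'Lima':
Total matches: 0

ANSWER: 0


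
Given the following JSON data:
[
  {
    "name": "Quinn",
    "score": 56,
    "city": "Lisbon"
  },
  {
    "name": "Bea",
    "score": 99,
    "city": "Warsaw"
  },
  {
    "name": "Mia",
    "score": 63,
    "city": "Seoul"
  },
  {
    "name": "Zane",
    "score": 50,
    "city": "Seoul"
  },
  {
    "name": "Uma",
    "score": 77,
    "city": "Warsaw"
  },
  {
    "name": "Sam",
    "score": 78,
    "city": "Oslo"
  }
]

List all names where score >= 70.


Filtering records where score >= 70:
  Quinn (score=56) -> no
  Bea (score=99) -> YES
  Mia (score=63) -> no
  Zane (score=50) -> no
  Uma (score=77) -> YES
  Sam (score=78) -> YES


ANSWER: Bea, Uma, Sam


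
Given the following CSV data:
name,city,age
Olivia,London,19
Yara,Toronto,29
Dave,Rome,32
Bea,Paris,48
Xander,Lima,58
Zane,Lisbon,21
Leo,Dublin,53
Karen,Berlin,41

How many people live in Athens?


Scanning city column for 'Athens':
Total matches: 0

ANSWER: 0


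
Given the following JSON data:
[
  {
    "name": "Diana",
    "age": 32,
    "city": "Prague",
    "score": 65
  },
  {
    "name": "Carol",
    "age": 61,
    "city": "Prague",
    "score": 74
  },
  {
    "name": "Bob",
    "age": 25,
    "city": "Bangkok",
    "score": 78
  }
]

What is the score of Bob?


Looking up record where name = Bob
Record index: 2
Field 'score' = 78

ANSWER: 78


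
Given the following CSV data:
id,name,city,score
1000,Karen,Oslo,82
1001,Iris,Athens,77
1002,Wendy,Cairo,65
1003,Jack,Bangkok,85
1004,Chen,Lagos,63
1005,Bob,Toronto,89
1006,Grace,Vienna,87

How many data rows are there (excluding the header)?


Counting rows (excluding header):
Header: id,name,city,score
Data rows: 7

ANSWER: 7


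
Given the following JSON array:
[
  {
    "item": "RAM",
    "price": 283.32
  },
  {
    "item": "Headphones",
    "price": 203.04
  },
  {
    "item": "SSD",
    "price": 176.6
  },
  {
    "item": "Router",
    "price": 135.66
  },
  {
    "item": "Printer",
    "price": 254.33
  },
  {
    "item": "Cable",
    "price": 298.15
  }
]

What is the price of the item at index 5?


Array index 5 -> Cable
price = 298.15

ANSWER: 298.15


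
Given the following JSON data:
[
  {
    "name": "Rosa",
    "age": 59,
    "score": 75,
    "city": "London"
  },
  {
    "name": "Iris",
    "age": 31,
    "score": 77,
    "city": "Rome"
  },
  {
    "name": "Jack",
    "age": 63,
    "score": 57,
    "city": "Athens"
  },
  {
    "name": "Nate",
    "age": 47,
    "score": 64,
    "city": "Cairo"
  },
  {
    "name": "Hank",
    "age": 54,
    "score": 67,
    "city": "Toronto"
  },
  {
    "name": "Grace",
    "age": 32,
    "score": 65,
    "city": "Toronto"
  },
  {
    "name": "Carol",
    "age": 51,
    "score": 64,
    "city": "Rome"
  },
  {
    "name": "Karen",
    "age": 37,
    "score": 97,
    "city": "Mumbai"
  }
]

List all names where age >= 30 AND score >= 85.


Checking both conditions:
  Rosa (age=59, score=75) -> no
  Iris (age=31, score=77) -> no
  Jack (age=63, score=57) -> no
  Nate (age=47, score=64) -> no
  Hank (age=54, score=67) -> no
  Grace (age=32, score=65) -> no
  Carol (age=51, score=64) -> no
  Karen (age=37, score=97) -> YES


ANSWER: Karen


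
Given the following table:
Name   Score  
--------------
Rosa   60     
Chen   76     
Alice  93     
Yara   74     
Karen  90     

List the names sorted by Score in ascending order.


Sorting by Score (ascending):
  Rosa: 60
  Yara: 74
  Chen: 76
  Karen: 90
  Alice: 93


ANSWER: Rosa, Yara, Chen, Karen, Alice


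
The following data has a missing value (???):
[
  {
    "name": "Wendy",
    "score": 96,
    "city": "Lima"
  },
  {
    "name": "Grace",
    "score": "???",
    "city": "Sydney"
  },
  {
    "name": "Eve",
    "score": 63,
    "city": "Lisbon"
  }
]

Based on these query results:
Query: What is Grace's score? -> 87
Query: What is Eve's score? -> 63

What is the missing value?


The missing value is Grace's score
From query: Grace's score = 87

ANSWER: 87


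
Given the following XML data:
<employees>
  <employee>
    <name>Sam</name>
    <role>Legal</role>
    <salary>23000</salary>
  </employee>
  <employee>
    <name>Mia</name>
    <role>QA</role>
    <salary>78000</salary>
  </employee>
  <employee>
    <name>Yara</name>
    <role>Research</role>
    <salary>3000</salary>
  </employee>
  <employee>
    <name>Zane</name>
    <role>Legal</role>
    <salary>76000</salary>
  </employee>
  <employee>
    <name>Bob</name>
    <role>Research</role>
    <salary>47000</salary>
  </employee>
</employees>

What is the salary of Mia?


Searching for <employee> with <name>Mia</name>
Found at position 2
<salary>78000</salary>

ANSWER: 78000


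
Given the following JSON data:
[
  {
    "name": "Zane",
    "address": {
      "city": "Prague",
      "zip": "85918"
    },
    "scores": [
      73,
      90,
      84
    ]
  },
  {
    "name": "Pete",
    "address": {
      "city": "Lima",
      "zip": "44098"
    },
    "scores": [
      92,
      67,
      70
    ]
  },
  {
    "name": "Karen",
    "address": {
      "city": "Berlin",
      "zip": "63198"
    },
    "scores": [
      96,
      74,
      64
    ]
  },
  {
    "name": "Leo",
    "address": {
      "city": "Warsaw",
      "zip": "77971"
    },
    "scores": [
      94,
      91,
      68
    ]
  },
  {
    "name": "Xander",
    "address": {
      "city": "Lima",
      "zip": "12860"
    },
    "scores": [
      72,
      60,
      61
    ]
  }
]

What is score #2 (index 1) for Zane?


Path: records[0].scores[1]
Value: 90

ANSWER: 90


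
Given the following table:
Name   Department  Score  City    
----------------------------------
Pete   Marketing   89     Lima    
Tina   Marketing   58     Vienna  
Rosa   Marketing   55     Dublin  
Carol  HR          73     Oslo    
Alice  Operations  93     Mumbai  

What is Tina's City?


Row 2: Tina
City = Vienna

ANSWER: Vienna


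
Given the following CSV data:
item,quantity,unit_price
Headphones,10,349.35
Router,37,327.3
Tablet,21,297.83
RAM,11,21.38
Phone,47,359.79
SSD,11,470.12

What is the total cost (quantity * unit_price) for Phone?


Row: Phone
quantity = 47
unit_price = 359.79
total = 47 * 359.79 = 16910.13

ANSWER: 16910.13


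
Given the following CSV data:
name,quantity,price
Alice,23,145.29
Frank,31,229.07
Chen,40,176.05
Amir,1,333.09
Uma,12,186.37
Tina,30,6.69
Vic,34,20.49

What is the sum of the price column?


Values in 'price' column:
  Row 1: 145.29
  Row 2: 229.07
  Row 3: 176.05
  Row 4: 333.09
  Row 5: 186.37
  Row 6: 6.69
  Row 7: 20.49
Sum = 145.29 + 229.07 + 176.05 + 333.09 + 186.37 + 6.69 + 20.49 = 1097.05

ANSWER: 1097.05


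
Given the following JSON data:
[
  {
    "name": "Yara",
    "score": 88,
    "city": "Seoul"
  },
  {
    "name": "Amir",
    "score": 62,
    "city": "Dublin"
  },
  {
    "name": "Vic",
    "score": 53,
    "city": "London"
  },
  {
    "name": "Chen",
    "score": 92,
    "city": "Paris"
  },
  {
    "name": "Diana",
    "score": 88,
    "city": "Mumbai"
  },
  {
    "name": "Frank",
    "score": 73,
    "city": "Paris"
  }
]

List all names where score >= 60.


Filtering records where score >= 60:
  Yara (score=88) -> YES
  Amir (score=62) -> YES
  Vic (score=53) -> no
  Chen (score=92) -> YES
  Diana (score=88) -> YES
  Frank (score=73) -> YES


ANSWER: Yara, Amir, Chen, Diana, Frank


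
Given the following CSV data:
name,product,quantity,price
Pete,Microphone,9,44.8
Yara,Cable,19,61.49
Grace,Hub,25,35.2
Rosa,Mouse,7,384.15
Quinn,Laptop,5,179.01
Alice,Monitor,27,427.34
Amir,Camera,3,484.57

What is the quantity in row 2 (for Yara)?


Row 2: Yara
Column 'quantity' = 19

ANSWER: 19


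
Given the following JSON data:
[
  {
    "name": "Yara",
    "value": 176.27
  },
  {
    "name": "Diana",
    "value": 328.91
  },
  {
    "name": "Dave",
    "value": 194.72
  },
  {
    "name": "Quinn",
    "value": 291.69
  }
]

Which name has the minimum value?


Comparing values:
  Yara: 176.27
  Diana: 328.91
  Dave: 194.72
  Quinn: 291.69
Minimum: Yara (176.27)

ANSWER: Yara


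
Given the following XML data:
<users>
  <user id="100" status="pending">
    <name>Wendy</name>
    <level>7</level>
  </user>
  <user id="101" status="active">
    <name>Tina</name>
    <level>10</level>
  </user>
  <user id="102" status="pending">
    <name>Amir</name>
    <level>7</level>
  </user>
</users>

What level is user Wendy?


Finding user: Wendy
<level>7</level>

ANSWER: 7


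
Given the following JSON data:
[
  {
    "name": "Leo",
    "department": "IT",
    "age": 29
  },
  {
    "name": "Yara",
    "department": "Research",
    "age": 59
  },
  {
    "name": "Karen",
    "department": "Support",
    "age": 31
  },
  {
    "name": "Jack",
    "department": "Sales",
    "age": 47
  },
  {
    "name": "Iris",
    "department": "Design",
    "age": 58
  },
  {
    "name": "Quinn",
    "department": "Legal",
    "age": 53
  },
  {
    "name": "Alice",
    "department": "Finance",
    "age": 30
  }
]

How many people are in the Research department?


Scanning records for department = Research
  Record 1: Yara
Count: 1

ANSWER: 1


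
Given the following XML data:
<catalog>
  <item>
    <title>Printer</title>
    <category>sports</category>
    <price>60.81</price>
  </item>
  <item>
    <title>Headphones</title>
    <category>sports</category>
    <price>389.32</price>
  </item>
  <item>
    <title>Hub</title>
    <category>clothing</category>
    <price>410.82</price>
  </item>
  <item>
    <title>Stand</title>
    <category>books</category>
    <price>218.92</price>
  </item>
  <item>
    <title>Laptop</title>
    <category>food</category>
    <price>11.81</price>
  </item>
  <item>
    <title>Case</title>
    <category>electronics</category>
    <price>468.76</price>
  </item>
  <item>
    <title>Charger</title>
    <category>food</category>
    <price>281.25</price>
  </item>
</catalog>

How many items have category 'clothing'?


Scanning <item> elements for <category>clothing</category>:
  Item 3: Hub -> MATCH
Count: 1

ANSWER: 1


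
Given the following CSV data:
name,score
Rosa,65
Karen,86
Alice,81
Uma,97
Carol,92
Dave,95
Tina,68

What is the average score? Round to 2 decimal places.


Scores: 65, 86, 81, 97, 92, 95, 68
Sum = 584
Count = 7
Average = 584 / 7 = 83.43

ANSWER: 83.43


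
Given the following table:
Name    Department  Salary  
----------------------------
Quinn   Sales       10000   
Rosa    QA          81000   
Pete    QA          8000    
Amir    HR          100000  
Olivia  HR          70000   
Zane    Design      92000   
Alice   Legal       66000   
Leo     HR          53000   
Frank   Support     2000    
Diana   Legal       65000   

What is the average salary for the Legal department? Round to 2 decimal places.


Legal department members:
  Alice: 66000
  Diana: 65000
Sum = 131000
Count = 2
Average = 131000 / 2 = 65500.00

ANSWER: 65500.00


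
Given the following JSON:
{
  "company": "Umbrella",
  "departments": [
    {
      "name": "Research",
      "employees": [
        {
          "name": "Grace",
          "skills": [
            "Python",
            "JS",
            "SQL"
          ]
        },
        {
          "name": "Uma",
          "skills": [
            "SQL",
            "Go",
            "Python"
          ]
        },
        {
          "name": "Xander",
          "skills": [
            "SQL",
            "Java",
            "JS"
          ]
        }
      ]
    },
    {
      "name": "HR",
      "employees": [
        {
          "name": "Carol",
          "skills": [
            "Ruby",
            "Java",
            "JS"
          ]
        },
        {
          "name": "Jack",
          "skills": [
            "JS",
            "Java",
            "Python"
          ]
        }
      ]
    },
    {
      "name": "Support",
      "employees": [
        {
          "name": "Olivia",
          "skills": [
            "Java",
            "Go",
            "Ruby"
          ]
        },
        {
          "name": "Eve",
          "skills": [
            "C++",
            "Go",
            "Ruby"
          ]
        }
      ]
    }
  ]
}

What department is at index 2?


Path: departments[2].name
Value: Support

ANSWER: Support


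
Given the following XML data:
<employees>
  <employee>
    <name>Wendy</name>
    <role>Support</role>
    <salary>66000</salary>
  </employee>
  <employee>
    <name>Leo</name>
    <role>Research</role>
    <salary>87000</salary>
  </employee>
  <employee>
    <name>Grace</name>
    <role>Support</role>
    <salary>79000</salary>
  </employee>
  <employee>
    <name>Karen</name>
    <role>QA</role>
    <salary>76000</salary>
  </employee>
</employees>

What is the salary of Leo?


Searching for <employee> with <name>Leo</name>
Found at position 2
<salary>87000</salary>

ANSWER: 87000


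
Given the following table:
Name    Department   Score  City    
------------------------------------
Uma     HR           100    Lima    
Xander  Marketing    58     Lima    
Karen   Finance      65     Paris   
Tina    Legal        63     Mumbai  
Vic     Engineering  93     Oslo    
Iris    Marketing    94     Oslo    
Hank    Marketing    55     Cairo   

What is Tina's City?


Row 4: Tina
City = Mumbai

ANSWER: Mumbai


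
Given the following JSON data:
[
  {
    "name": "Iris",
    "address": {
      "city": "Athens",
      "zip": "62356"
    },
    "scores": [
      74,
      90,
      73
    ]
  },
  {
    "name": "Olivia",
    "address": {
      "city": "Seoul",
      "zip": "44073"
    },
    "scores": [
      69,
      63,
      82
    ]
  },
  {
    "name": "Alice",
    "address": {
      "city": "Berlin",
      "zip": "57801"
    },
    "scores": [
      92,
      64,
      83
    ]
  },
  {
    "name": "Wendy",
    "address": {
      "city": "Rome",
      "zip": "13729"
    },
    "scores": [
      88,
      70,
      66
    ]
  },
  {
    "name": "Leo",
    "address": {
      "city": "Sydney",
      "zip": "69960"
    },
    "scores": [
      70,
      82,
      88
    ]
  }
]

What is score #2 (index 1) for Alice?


Path: records[2].scores[1]
Value: 64

ANSWER: 64


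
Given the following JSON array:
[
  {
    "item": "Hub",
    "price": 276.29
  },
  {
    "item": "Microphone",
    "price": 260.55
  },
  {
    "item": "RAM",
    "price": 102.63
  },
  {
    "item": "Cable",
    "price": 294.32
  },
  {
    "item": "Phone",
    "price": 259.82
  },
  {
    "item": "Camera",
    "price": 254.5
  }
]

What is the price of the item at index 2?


Array index 2 -> RAM
price = 102.63

ANSWER: 102.63


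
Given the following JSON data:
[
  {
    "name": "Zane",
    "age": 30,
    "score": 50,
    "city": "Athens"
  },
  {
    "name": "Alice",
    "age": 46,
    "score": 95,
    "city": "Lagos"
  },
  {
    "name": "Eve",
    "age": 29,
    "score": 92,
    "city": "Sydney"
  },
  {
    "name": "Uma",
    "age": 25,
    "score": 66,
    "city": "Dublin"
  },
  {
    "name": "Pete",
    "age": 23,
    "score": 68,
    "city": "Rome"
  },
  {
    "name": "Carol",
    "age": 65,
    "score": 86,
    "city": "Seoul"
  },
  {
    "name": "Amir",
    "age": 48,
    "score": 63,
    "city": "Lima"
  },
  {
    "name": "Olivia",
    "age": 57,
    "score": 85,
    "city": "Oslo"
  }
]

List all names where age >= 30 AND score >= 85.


Checking both conditions:
  Zane (age=30, score=50) -> no
  Alice (age=46, score=95) -> YES
  Eve (age=29, score=92) -> no
  Uma (age=25, score=66) -> no
  Pete (age=23, score=68) -> no
  Carol (age=65, score=86) -> YES
  Amir (age=48, score=63) -> no
  Olivia (age=57, score=85) -> YES


ANSWER: Alice, Carol, Olivia


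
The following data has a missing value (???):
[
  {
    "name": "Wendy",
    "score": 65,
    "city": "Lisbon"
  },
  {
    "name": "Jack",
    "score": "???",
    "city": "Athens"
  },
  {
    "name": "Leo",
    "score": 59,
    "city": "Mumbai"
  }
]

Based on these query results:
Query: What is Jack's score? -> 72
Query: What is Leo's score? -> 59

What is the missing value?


The missing value is Jack's score
From query: Jack's score = 72

ANSWER: 72


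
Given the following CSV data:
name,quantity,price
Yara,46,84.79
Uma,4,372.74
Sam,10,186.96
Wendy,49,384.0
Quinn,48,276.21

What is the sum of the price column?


Values in 'price' column:
  Row 1: 84.79
  Row 2: 372.74
  Row 3: 186.96
  Row 4: 384.0
  Row 5: 276.21
Sum = 84.79 + 372.74 + 186.96 + 384.0 + 276.21 = 1304.7

ANSWER: 1304.7


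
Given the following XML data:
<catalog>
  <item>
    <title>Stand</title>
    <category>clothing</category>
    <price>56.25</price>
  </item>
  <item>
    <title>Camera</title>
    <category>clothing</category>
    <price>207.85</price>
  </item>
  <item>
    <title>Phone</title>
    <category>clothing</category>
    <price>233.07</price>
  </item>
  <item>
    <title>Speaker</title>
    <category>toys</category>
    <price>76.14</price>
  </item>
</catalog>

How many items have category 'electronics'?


Scanning <item> elements for <category>electronics</category>:
Count: 0

ANSWER: 0


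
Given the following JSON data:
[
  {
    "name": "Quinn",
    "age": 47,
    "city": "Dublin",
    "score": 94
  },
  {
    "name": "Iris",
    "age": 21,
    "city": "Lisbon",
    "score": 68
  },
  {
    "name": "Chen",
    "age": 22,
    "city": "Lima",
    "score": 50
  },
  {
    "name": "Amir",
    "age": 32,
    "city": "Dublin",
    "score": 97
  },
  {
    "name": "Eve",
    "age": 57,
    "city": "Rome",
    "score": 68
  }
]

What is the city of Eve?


Looking up record where name = Eve
Record index: 4
Field 'city' = Rome

ANSWER: Rome


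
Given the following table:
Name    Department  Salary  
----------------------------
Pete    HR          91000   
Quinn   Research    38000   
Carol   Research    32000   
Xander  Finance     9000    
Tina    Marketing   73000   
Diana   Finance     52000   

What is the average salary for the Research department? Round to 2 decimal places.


Research department members:
  Quinn: 38000
  Carol: 32000
Sum = 70000
Count = 2
Average = 70000 / 2 = 35000.00

ANSWER: 35000.00


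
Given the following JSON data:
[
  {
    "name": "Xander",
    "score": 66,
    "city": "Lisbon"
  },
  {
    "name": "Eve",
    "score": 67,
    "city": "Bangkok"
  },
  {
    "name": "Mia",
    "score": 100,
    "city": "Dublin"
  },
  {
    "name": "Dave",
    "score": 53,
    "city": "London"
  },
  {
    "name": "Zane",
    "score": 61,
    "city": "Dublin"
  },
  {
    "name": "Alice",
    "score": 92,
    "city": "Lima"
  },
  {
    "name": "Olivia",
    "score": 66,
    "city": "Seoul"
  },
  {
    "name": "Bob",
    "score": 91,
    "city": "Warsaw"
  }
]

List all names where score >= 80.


Filtering records where score >= 80:
  Xander (score=66) -> no
  Eve (score=67) -> no
  Mia (score=100) -> YES
  Dave (score=53) -> no
  Zane (score=61) -> no
  Alice (score=92) -> YES
  Olivia (score=66) -> no
  Bob (score=91) -> YES


ANSWER: Mia, Alice, Bob


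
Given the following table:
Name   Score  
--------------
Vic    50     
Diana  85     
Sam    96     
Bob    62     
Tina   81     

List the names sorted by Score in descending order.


Sorting by Score (descending):
  Sam: 96
  Diana: 85
  Tina: 81
  Bob: 62
  Vic: 50


ANSWER: Sam, Diana, Tina, Bob, Vic


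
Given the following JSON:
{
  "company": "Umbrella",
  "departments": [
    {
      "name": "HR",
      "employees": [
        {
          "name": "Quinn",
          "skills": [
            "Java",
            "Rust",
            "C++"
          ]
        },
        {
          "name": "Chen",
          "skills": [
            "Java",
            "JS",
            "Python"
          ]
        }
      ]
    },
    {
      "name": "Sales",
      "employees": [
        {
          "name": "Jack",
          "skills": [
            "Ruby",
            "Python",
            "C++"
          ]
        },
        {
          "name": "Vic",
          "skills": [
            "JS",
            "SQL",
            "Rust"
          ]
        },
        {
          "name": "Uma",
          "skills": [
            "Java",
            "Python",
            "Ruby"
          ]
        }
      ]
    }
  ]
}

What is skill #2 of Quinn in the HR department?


Path: departments[0].employees[0].skills[1]
Value: Rust

ANSWER: Rust


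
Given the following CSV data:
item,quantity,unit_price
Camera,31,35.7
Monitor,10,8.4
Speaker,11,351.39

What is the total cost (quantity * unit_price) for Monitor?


Row: Monitor
quantity = 10
unit_price = 8.4
total = 10 * 8.4 = 84.0

ANSWER: 84.0


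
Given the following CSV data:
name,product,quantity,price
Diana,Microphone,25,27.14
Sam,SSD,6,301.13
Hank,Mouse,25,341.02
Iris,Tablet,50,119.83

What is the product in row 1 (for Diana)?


Row 1: Diana
Column 'product' = Microphone

ANSWER: Microphone


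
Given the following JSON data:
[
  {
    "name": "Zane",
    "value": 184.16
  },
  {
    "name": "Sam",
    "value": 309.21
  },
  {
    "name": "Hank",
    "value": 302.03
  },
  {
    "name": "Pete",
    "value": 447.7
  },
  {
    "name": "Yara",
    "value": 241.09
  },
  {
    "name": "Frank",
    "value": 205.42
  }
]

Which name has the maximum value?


Comparing values:
  Zane: 184.16
  Sam: 309.21
  Hank: 302.03
  Pete: 447.7
  Yara: 241.09
  Frank: 205.42
Maximum: Pete (447.7)

ANSWER: Pete


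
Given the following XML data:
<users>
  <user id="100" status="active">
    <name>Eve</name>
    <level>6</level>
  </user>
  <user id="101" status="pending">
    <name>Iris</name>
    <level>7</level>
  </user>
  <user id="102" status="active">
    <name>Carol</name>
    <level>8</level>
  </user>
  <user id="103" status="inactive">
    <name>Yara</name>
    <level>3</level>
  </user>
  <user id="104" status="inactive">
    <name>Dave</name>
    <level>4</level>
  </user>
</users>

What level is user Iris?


Finding user: Iris
<level>7</level>

ANSWER: 7


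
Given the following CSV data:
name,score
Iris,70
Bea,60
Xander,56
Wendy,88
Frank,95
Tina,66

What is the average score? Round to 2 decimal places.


Scores: 70, 60, 56, 88, 95, 66
Sum = 435
Count = 6
Average = 435 / 6 = 72.50

ANSWER: 72.50


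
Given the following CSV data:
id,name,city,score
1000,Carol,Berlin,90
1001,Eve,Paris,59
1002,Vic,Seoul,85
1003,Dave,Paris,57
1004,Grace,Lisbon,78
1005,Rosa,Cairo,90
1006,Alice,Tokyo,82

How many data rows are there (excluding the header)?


Counting rows (excluding header):
Header: id,name,city,score
Data rows: 7

ANSWER: 7


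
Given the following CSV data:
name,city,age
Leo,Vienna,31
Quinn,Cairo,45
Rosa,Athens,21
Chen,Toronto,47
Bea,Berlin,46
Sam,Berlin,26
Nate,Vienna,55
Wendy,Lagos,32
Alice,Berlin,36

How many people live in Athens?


Scanning city column for 'Athens':
  Row 3: Rosa -> MATCH
Total matches: 1

ANSWER: 1


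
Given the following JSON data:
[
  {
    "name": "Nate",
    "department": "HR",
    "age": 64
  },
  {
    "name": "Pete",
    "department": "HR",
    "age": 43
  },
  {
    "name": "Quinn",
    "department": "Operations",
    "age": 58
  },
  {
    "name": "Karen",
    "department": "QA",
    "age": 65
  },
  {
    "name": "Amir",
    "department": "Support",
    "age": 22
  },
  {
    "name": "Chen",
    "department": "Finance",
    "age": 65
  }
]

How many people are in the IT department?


Scanning records for department = IT
  No matches found
Count: 0

ANSWER: 0


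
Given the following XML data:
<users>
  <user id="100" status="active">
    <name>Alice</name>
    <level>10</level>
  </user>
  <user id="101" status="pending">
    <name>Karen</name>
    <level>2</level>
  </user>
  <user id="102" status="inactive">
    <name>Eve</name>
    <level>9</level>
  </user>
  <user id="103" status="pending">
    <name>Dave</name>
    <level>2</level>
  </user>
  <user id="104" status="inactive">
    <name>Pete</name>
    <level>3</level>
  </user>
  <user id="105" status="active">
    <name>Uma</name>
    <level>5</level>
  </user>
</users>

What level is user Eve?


Finding user: Eve
<level>9</level>

ANSWER: 9


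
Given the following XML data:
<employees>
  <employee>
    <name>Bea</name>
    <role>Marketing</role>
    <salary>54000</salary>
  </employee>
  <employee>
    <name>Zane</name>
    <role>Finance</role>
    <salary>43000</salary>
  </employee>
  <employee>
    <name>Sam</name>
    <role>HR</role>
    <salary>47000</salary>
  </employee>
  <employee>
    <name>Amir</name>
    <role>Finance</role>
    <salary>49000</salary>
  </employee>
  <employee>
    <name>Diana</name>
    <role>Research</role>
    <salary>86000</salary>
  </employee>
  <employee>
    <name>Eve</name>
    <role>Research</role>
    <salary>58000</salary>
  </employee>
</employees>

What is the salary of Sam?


Searching for <employee> with <name>Sam</name>
Found at position 3
<salary>47000</salary>

ANSWER: 47000


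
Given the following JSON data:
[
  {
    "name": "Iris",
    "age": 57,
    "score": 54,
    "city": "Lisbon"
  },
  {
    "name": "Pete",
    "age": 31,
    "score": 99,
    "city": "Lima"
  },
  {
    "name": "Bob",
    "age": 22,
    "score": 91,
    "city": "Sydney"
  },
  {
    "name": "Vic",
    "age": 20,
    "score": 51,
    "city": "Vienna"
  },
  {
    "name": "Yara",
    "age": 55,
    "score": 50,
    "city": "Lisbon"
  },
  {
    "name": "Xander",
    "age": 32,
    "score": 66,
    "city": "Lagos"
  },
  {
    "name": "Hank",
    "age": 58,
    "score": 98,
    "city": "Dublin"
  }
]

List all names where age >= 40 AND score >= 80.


Checking both conditions:
  Iris (age=57, score=54) -> no
  Pete (age=31, score=99) -> no
  Bob (age=22, score=91) -> no
  Vic (age=20, score=51) -> no
  Yara (age=55, score=50) -> no
  Xander (age=32, score=66) -> no
  Hank (age=58, score=98) -> YES


ANSWER: Hank


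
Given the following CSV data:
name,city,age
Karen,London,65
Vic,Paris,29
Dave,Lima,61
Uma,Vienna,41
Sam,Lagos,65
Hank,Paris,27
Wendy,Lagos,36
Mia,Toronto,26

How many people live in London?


Scanning city column for 'London':
  Row 1: Karen -> MATCH
Total matches: 1

ANSWER: 1


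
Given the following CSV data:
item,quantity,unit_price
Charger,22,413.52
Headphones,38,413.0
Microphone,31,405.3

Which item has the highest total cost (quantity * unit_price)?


Computing row totals:
  Charger: 9097.44
  Headphones: 15694.0
  Microphone: 12564.3
Maximum: Headphones (15694.0)

ANSWER: Headphones


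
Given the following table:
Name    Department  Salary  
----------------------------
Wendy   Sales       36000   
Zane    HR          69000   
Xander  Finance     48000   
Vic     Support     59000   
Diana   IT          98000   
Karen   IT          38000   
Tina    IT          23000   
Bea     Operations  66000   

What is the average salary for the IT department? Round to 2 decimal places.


IT department members:
  Diana: 98000
  Karen: 38000
  Tina: 23000
Sum = 159000
Count = 3
Average = 159000 / 3 = 53000.00

ANSWER: 53000.00


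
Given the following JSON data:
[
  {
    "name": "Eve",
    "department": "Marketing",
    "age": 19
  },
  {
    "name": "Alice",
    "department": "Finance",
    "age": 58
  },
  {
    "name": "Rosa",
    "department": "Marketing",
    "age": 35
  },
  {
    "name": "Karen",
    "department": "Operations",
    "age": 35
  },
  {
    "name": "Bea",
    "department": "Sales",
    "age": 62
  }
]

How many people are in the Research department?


Scanning records for department = Research
  No matches found
Count: 0

ANSWER: 0


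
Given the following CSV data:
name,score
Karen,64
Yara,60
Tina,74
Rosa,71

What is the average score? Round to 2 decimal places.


Scores: 64, 60, 74, 71
Sum = 269
Count = 4
Average = 269 / 4 = 67.25

ANSWER: 67.25


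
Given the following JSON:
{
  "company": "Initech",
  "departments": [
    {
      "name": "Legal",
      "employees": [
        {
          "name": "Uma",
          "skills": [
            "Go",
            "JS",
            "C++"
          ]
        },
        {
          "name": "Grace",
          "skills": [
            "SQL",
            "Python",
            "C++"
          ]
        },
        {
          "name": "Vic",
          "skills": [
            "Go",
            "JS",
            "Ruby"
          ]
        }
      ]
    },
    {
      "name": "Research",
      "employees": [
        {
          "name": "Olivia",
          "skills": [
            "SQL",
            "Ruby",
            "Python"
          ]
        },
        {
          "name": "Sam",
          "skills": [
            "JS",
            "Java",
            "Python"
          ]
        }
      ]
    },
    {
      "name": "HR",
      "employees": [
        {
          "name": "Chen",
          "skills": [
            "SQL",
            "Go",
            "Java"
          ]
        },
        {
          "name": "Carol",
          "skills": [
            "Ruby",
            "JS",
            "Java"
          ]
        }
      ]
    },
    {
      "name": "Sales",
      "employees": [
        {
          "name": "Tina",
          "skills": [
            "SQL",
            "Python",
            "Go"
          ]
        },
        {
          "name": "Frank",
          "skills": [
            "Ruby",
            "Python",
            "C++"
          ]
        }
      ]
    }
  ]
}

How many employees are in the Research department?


Path: departments[1].employees
Count: 2

ANSWER: 2
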